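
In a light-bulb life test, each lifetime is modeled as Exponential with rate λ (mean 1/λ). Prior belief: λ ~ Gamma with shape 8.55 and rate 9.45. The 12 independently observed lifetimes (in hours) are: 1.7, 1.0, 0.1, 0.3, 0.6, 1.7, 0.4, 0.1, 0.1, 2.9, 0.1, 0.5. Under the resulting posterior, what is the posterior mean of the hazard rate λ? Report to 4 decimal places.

1.0844

With a Gamma(shape α, rate β) prior on the exponential rate λ, the posterior after n observations with total T = Σxᵢ is Gamma(α+n, β+T).
Sum of observations T = 9.5 hours; n = 12.
Posterior: Gamma(8.55+12, 9.45+9.5) = Gamma(20.55, 18.95).
Posterior mean of λ = α/β = 20.55/18.95 = 1.0844.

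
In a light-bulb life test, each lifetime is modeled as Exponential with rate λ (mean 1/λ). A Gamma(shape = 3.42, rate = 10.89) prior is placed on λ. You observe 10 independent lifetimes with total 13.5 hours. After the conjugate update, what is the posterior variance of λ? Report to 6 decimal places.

0.022559

With a Gamma(shape α, rate β) prior on the exponential rate λ, the posterior after n observations with total T = Σxᵢ is Gamma(α+n, β+T).
Posterior: Gamma(3.42+10, 10.89+13.5) = Gamma(13.42, 24.39).
Var = α/β² = 0.022559.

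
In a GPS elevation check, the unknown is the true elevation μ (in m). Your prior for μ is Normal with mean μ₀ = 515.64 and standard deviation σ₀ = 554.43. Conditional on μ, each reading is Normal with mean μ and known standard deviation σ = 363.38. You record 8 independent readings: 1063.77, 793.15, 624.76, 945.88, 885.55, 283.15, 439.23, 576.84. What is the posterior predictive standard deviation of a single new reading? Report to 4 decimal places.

For Normal data with known variance σ², a Normal(μ₀, σ₀²) prior on μ is conjugate. Posterior precision = 1/σ₀² + n/σ²; posterior mean is the precision-weighted average of μ₀ and x̄.
σ₀² = 554.43² = 307392.6249, σ² = 363.38² = 132045.0244; σ² + n·σ₀² = 132045.0244 + 8·307392.6249 = 2591186.0236.
Posterior precision = 1/σ₀² + n/σ² = 1/307392.6249 + 8/132045.0244 = (σ² + n·σ₀²)/(σ₀²σ²) = 2591186.0236/(307392.6249·132045.0244); posterior variance σₙ² = σ₀²σ²/(σ² + n·σ₀²) = 307392.6249·132045.0244/2591186.0236 = 15664.512808.
Predictive variance for one new observation = σₙ² + σ² = 307392.6249·132045.0244/2591186.0236 + 132045.0244 = σ²·(σ₀² + 2591186.0236)/2591186.0236 = 132045.0244·2898578.6485/2591186.0236 = 147709.537208; SD = √(132045.0244·2898578.6485/2591186.0236) = 384.3300.

384.3300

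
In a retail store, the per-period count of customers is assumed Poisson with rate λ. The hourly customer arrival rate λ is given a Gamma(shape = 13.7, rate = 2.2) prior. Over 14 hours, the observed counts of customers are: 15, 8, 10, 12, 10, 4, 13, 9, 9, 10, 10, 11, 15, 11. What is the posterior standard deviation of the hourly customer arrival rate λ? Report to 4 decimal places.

With a Gamma(shape α, rate β) prior, the Poisson likelihood is conjugate: the posterior is Gamma(α + ΣXᵢ, β + n).
Sum of counts S = 147 over n = 14 hours.
Posterior: Gamma(α+S, β+n) = Gamma(13.7+147, 2.2+14) = Gamma(160.7, 16.2).
SD = √α/β = √160.7/16.2 = 0.7825.

0.7825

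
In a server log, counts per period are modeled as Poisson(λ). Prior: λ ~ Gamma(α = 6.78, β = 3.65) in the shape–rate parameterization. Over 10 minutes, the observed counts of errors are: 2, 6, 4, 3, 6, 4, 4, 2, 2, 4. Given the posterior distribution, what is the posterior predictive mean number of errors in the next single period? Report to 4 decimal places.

3.2073

With a Gamma(shape α, rate β) prior, the Poisson likelihood is conjugate: the posterior is Gamma(α + ΣXᵢ, β + n).
Sum of counts S = 37 over n = 10 minutes.
Posterior: Gamma(α+S, β+n) = Gamma(6.78+37, 3.65+10) = Gamma(43.78, 13.65).
The predictive distribution for one future period is NegBinom with mean α/β = 3.2073.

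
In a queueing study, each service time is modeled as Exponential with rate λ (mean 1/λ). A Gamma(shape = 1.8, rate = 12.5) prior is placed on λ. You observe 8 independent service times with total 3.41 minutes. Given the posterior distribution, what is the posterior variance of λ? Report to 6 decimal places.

0.038716

With a Gamma(shape α, rate β) prior on the exponential rate λ, the posterior after n observations with total T = Σxᵢ is Gamma(α+n, β+T).
Posterior: Gamma(1.8+8, 12.5+3.41) = Gamma(9.8, 15.91).
Var = α/β² = 0.038716.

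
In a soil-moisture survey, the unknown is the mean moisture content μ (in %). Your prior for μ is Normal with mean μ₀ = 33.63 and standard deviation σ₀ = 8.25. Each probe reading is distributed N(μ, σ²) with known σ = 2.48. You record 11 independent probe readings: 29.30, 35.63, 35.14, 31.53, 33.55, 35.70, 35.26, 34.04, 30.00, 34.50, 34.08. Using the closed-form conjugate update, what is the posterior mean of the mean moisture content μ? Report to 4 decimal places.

For Normal data with known variance σ², a Normal(μ₀, σ₀²) prior on μ is conjugate. Posterior precision = 1/σ₀² + n/σ²; posterior mean is the precision-weighted average of μ₀ and x̄.
Σxᵢ = 29.30 + 35.63 + 35.14 + 31.53 + 33.55 + 35.70 + 35.26 + 34.04 + 30.00 + 34.50 + 34.08 = 368.73, so n·x̄ = 368.73.
σ₀² = 8.25² = 68.0625, σ² = 2.48² = 6.1504; σ² + n·σ₀² = 6.1504 + 11·68.0625 = 754.8379.
Posterior mean = (μ₀/σ₀² + n·x̄/σ²)/(1/σ₀² + n/σ²) = (σ²·μ₀ + σ₀²·n·x̄)/(σ² + n·σ₀²) = (6.1504·33.63 + 68.0625·368.73)/754.8379 = 25303.523577/754.8379 = 33.5218.

33.5218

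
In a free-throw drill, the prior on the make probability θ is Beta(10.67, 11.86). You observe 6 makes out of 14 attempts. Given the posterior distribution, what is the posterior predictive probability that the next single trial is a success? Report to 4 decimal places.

The Beta prior is conjugate to a Binomial/Bernoulli likelihood; the update adds successes to α and failures to β.
Posterior: Beta(α+k, β+n−k) = Beta(10.67+6, 11.86+8) = Beta(16.67, 19.86).
For a single future Bernoulli trial, P(success | data) = α/(α+β) = 0.4563.

0.4563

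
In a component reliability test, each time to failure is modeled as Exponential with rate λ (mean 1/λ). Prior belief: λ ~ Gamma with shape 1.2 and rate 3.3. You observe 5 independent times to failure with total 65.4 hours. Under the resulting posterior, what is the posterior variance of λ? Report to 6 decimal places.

With a Gamma(shape α, rate β) prior on the exponential rate λ, the posterior after n observations with total T = Σxᵢ is Gamma(α+n, β+T).
Posterior: Gamma(1.2+5, 3.3+65.4) = Gamma(6.2, 68.7).
Var = α/β² = 0.001314.

0.001314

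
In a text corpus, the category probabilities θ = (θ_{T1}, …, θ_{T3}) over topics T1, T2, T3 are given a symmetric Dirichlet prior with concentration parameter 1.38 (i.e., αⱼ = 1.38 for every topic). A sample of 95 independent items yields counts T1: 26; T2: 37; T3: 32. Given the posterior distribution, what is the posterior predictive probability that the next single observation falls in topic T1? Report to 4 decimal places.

0.2762

The Dirichlet prior is conjugate to the Multinomial likelihood: each posterior αⱼ = prior αⱼ + observed count nⱼ.
Posterior concentration: (27.38, 38.38, 33.38), total = 99.14.
P(next = T1 | data) = α_{T1}/Σα = 0.2762.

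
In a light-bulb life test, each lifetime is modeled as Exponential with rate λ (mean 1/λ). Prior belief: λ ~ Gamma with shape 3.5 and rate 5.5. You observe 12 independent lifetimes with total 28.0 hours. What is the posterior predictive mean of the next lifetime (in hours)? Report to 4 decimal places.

2.3103

With a Gamma(shape α, rate β) prior on the exponential rate λ, the posterior after n observations with total T = Σxᵢ is Gamma(α+n, β+T).
Posterior: Gamma(3.5+12, 5.5+28.0) = Gamma(15.5, 33.5).
The predictive distribution for the next observation is Lomax; its mean is β/(α−1) = 33.5/14.5 = 2.3103.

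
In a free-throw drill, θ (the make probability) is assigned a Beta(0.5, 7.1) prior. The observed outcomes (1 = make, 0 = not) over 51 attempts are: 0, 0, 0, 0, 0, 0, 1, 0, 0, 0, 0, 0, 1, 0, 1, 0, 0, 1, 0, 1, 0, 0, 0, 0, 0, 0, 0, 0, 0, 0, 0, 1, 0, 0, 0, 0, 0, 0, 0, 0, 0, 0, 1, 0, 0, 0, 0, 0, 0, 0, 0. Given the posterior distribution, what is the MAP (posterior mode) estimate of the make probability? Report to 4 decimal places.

0.1148

The Beta prior is conjugate to a Binomial/Bernoulli likelihood; the update adds successes to α and failures to β.
Posterior: Beta(α+k, β+n−k) = Beta(0.5+7, 7.1+44) = Beta(7.5, 51.1).
Mode of Beta(a,b) for a,b>1 is (a−1)/(a+b−2) = 6.5/56.6 = 0.1148.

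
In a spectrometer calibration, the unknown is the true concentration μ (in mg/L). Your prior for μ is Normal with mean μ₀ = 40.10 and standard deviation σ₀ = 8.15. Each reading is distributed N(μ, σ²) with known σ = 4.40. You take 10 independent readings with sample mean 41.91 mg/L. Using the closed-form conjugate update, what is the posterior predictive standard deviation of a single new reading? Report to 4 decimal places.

For Normal data with known variance σ², a Normal(μ₀, σ₀²) prior on μ is conjugate. Posterior precision = 1/σ₀² + n/σ²; posterior mean is the precision-weighted average of μ₀ and x̄.
σ₀² = 8.15² = 66.4225, σ² = 4.40² = 19.36; σ² + n·σ₀² = 19.36 + 10·66.4225 = 683.585.
Posterior precision = 1/σ₀² + n/σ² = 1/66.4225 + 10/19.36 = (σ² + n·σ₀²)/(σ₀²σ²) = 683.585/(66.4225·19.36); posterior variance σₙ² = σ₀²σ²/(σ² + n·σ₀²) = 66.4225·19.36/683.585 = 1.881170.
Predictive variance for one new observation = σₙ² + σ² = 66.4225·19.36/683.585 + 19.36 = σ²·(σ₀² + 683.585)/683.585 = 19.36·750.0075/683.585 = 21.241170; SD = √(19.36·750.0075/683.585) = 4.6088.

4.6088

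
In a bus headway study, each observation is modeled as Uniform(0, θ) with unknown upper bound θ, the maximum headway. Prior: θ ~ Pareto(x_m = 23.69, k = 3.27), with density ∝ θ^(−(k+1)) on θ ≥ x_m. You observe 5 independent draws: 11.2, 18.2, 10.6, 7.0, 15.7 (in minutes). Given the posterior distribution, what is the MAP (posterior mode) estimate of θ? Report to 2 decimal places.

A Pareto(scale x_m, shape k) prior on the upper bound θ of Uniform(0, θ) is conjugate: posterior is Pareto(max(x_m, max xᵢ), k + n).
Sample maximum = 18.2; prior scale x_m = 23.69 → posterior scale = max = 23.69.
Posterior shape = 3.27 + 5 = 8.27.
The Pareto density is decreasing on [x_m, ∞), so the mode is x_m = 23.69.

23.69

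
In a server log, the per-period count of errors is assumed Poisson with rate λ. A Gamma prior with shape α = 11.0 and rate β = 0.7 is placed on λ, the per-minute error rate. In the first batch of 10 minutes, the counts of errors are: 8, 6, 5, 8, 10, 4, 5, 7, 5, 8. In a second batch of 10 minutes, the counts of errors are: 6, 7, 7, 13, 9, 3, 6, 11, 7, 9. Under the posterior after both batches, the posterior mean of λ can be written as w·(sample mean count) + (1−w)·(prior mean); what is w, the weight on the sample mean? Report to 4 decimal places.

With a Gamma(shape α, rate β) prior, the Poisson likelihood is conjugate: the posterior is Gamma(α + ΣXᵢ, β + n).
Total number of minutes: n = 10 + 10 = 20.
Posterior mean = (α₀+S)/(β₀+n) = [n/(β₀+n)]·(S/n) + [β₀/(β₀+n)]·(α₀/β₀), so only n and β₀ enter the weight.
Weight on data w = n/(β₀+n) = 20/(0.7+20) = 20/20.7 = 0.9662.

0.9662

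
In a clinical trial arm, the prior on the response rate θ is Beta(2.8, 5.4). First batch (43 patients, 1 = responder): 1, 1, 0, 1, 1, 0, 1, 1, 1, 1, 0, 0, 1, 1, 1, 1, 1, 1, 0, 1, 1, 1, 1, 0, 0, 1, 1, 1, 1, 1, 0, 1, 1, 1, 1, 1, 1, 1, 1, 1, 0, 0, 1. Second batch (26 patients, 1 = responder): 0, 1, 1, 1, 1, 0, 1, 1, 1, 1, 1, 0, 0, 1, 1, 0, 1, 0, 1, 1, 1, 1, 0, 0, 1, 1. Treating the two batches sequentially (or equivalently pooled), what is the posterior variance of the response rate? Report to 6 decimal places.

0.002701

The Beta prior is conjugate to a Binomial/Bernoulli likelihood; the update adds successes to α and failures to β.
After batch 1: Beta(2.8+33, 5.4+10) = Beta(35.8, 15.4).
After batch 2: Beta(35.8+18, 15.4+8) = Beta(53.8, 23.4).
Var = αβ/((α+β)²(α+β+1)) = 53.8·23.4/(77.2²·78.2) = 0.002701.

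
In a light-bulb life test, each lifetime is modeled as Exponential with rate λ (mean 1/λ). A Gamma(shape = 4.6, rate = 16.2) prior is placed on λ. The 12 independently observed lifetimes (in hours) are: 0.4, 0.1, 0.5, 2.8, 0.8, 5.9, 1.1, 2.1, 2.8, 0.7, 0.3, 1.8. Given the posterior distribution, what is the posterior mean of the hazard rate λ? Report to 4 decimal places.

With a Gamma(shape α, rate β) prior on the exponential rate λ, the posterior after n observations with total T = Σxᵢ is Gamma(α+n, β+T).
Sum of observations T = 19.3 hours; n = 12.
Posterior: Gamma(4.6+12, 16.2+19.3) = Gamma(16.6, 35.5).
Posterior mean of λ = α/β = 16.6/35.5 = 0.4676.

0.4676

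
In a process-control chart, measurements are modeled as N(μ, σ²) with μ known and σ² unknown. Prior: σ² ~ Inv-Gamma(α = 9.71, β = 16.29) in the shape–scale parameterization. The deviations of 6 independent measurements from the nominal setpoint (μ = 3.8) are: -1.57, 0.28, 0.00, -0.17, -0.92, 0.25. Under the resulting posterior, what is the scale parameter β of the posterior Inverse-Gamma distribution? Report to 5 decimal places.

With known mean μ and an Inverse-Gamma(α, β) prior on σ², the Normal likelihood is conjugate: posterior is Inv-Gamma(α + n/2, β + Σ(xᵢ−μ)²/2).
Σ(xᵢ−μ)² = (-1.57)² + (0.28)² + (0.00)² + (-0.17)² + (-0.92)² + (0.25)² = 3.4811.
Posterior: Inv-Gamma(9.71 + 6/2, 16.29 + 3.4811/2) = Inv-Gamma(12.71, 18.03055).
Posterior β = 18.03055.

18.03055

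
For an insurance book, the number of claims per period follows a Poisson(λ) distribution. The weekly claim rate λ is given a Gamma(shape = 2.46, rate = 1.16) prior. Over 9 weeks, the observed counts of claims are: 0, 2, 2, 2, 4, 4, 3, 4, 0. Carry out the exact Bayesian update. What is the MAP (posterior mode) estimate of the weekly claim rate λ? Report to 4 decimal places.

2.2106

With a Gamma(shape α, rate β) prior, the Poisson likelihood is conjugate: the posterior is Gamma(α + ΣXᵢ, β + n).
Sum of counts S = 21 over n = 9 weeks.
Posterior: Gamma(α+S, β+n) = Gamma(2.46+21, 1.16+9) = Gamma(23.46, 10.16).
Mode of Gamma(α,β) for α≥1 is (α−1)/β = 22.46/10.16 = 2.2106.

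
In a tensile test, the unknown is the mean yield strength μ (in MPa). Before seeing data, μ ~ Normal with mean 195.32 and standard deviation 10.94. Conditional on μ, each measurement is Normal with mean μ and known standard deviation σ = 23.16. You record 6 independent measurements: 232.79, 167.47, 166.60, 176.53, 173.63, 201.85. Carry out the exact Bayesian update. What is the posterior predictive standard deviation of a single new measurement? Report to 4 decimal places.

24.2396

For Normal data with known variance σ², a Normal(μ₀, σ₀²) prior on μ is conjugate. Posterior precision = 1/σ₀² + n/σ²; posterior mean is the precision-weighted average of μ₀ and x̄.
σ₀² = 10.94² = 119.6836, σ² = 23.16² = 536.3856; σ² + n·σ₀² = 536.3856 + 6·119.6836 = 1254.4872.
Posterior precision = 1/σ₀² + n/σ² = 1/119.6836 + 6/536.3856 = (σ² + n·σ₀²)/(σ₀²σ²) = 1254.4872/(119.6836·536.3856); posterior variance σₙ² = σ₀²σ²/(σ² + n·σ₀²) = 119.6836·536.3856/1254.4872 = 51.173547.
Predictive variance for one new observation = σₙ² + σ² = 119.6836·536.3856/1254.4872 + 536.3856 = σ²·(σ₀² + 1254.4872)/1254.4872 = 536.3856·1374.1708/1254.4872 = 587.559147; SD = √(536.3856·1374.1708/1254.4872) = 24.2396.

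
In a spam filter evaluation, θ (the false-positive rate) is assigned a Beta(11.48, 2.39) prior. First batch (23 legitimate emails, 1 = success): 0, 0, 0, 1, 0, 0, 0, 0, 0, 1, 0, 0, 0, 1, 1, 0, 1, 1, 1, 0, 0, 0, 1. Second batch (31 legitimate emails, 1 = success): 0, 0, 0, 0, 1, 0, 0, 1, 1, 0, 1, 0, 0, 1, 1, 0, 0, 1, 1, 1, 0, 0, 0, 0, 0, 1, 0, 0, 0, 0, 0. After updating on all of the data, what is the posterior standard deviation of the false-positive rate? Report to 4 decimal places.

0.0597

The Beta prior is conjugate to a Binomial/Bernoulli likelihood; the update adds successes to α and failures to β.
After batch 1: Beta(11.48+8, 2.39+15) = Beta(19.48, 17.39).
After batch 2: Beta(19.48+10, 17.39+21) = Beta(29.48, 38.39).
Var = αβ/((α+β)²(α+β+1)) = 29.48·38.39/(67.87²·68.87) = 0.00356747; SD = √0.00356747 = 0.0597.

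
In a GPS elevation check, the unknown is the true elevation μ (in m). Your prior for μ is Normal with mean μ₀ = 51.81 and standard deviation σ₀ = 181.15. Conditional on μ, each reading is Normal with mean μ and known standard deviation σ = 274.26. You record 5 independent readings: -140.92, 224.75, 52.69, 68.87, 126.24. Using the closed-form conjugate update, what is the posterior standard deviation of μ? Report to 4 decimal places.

101.5626

For Normal data with known variance σ², a Normal(μ₀, σ₀²) prior on μ is conjugate. Posterior precision = 1/σ₀² + n/σ²; posterior mean is the precision-weighted average of μ₀ and x̄.
σ₀² = 181.15² = 32815.3225, σ² = 274.26² = 75218.5476; σ² + n·σ₀² = 75218.5476 + 5·32815.3225 = 239295.1601.
Posterior precision = 1/σ₀² + n/σ² = 1/32815.3225 + 5/75218.5476 = (σ² + n·σ₀²)/(σ₀²σ²) = 239295.1601/(32815.3225·75218.5476); posterior variance σₙ² = σ₀²σ²/(σ² + n·σ₀²) = 32815.3225·75218.5476/239295.1601 = 10314.963731.
Posterior SD = √σₙ² = √(32815.3225·75218.5476/239295.1601) = 101.5626.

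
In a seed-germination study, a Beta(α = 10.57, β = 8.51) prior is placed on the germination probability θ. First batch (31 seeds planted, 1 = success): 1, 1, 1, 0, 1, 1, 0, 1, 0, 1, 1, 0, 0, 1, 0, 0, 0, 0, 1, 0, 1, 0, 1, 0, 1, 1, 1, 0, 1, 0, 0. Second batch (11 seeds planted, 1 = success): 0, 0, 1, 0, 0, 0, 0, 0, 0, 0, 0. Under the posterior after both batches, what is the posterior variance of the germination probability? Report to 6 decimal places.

0.003989

The Beta prior is conjugate to a Binomial/Bernoulli likelihood; the update adds successes to α and failures to β.
After batch 1: Beta(10.57+16, 8.51+15) = Beta(26.57, 23.51).
After batch 2: Beta(26.57+1, 23.51+10) = Beta(27.57, 33.51).
Var = αβ/((α+β)²(α+β+1)) = 27.57·33.51/(61.08²·62.08) = 0.003989.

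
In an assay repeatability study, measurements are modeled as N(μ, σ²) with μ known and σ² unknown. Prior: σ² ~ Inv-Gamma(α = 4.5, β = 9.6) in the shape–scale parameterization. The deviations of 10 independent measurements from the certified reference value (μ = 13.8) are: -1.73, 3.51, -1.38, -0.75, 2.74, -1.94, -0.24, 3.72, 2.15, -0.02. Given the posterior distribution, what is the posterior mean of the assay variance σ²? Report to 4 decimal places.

3.9276

With known mean μ and an Inverse-Gamma(α, β) prior on σ², the Normal likelihood is conjugate: posterior is Inv-Gamma(α + n/2, β + Σ(xᵢ−μ)²/2).
Σ(xᵢ−μ)² = (-1.73)² + (3.51)² + (-1.38)² + (-0.75)² + (2.74)² + (-1.94)² + (-0.24)² + (3.72)² + (2.15)² + (-0.02)² = 47.5700.
Posterior: Inv-Gamma(4.5 + 10/2, 9.6 + 47.5700/2) = Inv-Gamma(9.50, 33.38500).
E[σ²|data] = β/(α−1) = 33.38500/8.50 = 3.9276.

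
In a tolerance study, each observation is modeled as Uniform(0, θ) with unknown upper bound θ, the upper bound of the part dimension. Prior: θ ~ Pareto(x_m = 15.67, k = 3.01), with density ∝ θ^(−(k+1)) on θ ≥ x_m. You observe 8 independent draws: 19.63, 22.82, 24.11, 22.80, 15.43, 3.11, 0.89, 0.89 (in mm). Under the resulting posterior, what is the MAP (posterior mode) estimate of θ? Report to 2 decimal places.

A Pareto(scale x_m, shape k) prior on the upper bound θ of Uniform(0, θ) is conjugate: posterior is Pareto(max(x_m, max xᵢ), k + n).
Sample maximum = 24.11; prior scale x_m = 15.67 → posterior scale = max = 24.11.
Posterior shape = 3.01 + 8 = 11.01.
The Pareto density is decreasing on [x_m, ∞), so the mode is x_m = 24.11.

24.11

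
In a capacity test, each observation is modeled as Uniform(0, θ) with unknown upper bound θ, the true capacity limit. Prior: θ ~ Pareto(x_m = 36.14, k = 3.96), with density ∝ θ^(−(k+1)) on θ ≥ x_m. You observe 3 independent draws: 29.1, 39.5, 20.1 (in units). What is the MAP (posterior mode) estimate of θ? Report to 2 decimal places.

A Pareto(scale x_m, shape k) prior on the upper bound θ of Uniform(0, θ) is conjugate: posterior is Pareto(max(x_m, max xᵢ), k + n).
Sample maximum = 39.5; prior scale x_m = 36.14 → posterior scale = max = 39.50.
Posterior shape = 3.96 + 3 = 6.96.
The Pareto density is decreasing on [x_m, ∞), so the mode is x_m = 39.50.

39.50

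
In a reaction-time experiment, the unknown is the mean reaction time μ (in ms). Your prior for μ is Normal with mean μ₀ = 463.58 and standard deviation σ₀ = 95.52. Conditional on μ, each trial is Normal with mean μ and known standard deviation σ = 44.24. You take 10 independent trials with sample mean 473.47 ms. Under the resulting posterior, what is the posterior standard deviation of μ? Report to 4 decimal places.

13.8422

For Normal data with known variance σ², a Normal(μ₀, σ₀²) prior on μ is conjugate. Posterior precision = 1/σ₀² + n/σ²; posterior mean is the precision-weighted average of μ₀ and x̄.
σ₀² = 95.52² = 9124.0704, σ² = 44.24² = 1957.1776; σ² + n·σ₀² = 1957.1776 + 10·9124.0704 = 93197.8816.
Posterior precision = 1/σ₀² + n/σ² = 1/9124.0704 + 10/1957.1776 = (σ² + n·σ₀²)/(σ₀²σ²) = 93197.8816/(9124.0704·1957.1776); posterior variance σₙ² = σ₀²σ²/(σ² + n·σ₀²) = 9124.0704·1957.1776/93197.8816 = 191.607641.
Posterior SD = √σₙ² = √(9124.0704·1957.1776/93197.8816) = 13.8422.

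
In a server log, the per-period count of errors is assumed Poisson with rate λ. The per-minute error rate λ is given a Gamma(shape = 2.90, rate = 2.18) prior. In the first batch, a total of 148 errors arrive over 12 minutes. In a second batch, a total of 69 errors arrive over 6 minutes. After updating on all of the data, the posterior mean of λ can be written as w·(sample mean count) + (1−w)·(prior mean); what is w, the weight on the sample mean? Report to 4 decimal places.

0.8920

With a Gamma(shape α, rate β) prior, the Poisson likelihood is conjugate: the posterior is Gamma(α + ΣXᵢ, β + n).
Total number of minutes: n = 12 + 6 = 18.
Posterior mean = (α₀+S)/(β₀+n) = [n/(β₀+n)]·(S/n) + [β₀/(β₀+n)]·(α₀/β₀), so only n and β₀ enter the weight.
Weight on data w = n/(β₀+n) = 18/(2.18+18) = 18/20.18 = 0.8920.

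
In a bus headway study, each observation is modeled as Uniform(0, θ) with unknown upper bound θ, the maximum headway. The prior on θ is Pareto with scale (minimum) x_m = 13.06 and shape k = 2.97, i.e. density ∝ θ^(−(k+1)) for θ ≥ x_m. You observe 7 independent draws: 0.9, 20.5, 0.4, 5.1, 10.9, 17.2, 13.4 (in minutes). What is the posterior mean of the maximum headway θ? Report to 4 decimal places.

A Pareto(scale x_m, shape k) prior on the upper bound θ of Uniform(0, θ) is conjugate: posterior is Pareto(max(x_m, max xᵢ), k + n).
Sample maximum = 20.5; prior scale x_m = 13.06 → posterior scale = max = 20.50.
Posterior shape = 2.97 + 7 = 9.97.
E[θ|data] = k·x_m/(k−1) = 9.97·20.50/8.97 = 22.7854.

22.7854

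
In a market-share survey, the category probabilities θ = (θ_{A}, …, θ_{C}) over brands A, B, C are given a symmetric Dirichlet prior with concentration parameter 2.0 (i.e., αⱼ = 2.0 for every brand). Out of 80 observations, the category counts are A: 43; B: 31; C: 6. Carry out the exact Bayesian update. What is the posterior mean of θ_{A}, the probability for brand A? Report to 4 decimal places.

0.5233

The Dirichlet prior is conjugate to the Multinomial likelihood: each posterior αⱼ = prior αⱼ + observed count nⱼ.
Posterior concentration: (45.0, 33.0, 8.0), total = 86.0.
E[θ_{A}|data] = α_{A}/Σα = 45.0/86.0 = 0.5233.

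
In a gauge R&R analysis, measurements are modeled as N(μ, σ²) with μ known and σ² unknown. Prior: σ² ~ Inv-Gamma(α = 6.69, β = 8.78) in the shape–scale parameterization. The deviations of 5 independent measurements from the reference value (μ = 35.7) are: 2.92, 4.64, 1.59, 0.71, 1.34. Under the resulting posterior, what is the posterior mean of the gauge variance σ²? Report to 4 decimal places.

With known mean μ and an Inverse-Gamma(α, β) prior on σ², the Normal likelihood is conjugate: posterior is Inv-Gamma(α + n/2, β + Σ(xᵢ−μ)²/2).
Σ(xᵢ−μ)² = (2.92)² + (4.64)² + (1.59)² + (0.71)² + (1.34)² = 34.8838.
Posterior: Inv-Gamma(6.69 + 5/2, 8.78 + 34.8838/2) = Inv-Gamma(9.19, 26.22190).
E[σ²|data] = β/(α−1) = 26.22190/8.19 = 3.2017.

3.2017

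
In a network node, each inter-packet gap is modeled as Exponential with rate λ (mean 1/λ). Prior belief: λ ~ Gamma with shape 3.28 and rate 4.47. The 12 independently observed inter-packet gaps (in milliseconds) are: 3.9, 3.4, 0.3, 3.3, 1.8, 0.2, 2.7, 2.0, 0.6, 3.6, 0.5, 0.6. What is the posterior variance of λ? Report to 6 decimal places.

With a Gamma(shape α, rate β) prior on the exponential rate λ, the posterior after n observations with total T = Σxᵢ is Gamma(α+n, β+T).
Sum of observations T = 22.9 milliseconds; n = 12.
Posterior: Gamma(3.28+12, 4.47+22.9) = Gamma(15.28, 27.37).
Var = α/β² = 0.020397.

0.020397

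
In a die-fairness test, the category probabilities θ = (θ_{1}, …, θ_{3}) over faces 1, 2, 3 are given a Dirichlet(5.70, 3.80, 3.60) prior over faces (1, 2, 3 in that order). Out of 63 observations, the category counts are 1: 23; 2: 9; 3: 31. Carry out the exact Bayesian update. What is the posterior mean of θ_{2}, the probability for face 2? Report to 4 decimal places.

The Dirichlet prior is conjugate to the Multinomial likelihood: each posterior αⱼ = prior αⱼ + observed count nⱼ.
Posterior concentration: (28.70, 12.80, 34.60), total = 76.10.
E[θ_{2}|data] = α_{2}/Σα = 12.80/76.10 = 0.1682.

0.1682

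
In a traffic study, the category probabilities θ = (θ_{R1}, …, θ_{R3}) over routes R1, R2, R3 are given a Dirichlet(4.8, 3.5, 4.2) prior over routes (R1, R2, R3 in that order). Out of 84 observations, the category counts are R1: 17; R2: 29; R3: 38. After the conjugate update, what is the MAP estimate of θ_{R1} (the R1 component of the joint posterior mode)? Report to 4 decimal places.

0.2225

The Dirichlet prior is conjugate to the Multinomial likelihood: each posterior αⱼ = prior αⱼ + observed count nⱼ.
Posterior concentration: (21.8, 32.5, 42.2), total = 96.5.
Joint mode component: (α_{R1}−1)/(Σα−K) = 20.8/93.5 = 0.2225.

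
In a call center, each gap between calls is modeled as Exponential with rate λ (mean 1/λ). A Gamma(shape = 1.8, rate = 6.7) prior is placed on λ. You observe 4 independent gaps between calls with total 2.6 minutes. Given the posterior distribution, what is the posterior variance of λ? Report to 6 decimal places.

0.067060

With a Gamma(shape α, rate β) prior on the exponential rate λ, the posterior after n observations with total T = Σxᵢ is Gamma(α+n, β+T).
Posterior: Gamma(1.8+4, 6.7+2.6) = Gamma(5.8, 9.3).
Var = α/β² = 0.067060.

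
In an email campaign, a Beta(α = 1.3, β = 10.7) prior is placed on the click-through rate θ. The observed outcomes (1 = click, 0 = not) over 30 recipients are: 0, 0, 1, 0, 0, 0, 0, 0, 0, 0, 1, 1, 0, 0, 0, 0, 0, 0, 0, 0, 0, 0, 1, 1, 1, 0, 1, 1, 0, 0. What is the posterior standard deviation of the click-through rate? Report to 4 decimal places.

The Beta prior is conjugate to a Binomial/Bernoulli likelihood; the update adds successes to α and failures to β.
Posterior: Beta(α+k, β+n−k) = Beta(1.3+8, 10.7+22) = Beta(9.3, 32.7).
Var = αβ/((α+β)²(α+β+1)) = 9.3·32.7/(42.0²·43.0) = 0.00400925; SD = √0.00400925 = 0.0633.

0.0633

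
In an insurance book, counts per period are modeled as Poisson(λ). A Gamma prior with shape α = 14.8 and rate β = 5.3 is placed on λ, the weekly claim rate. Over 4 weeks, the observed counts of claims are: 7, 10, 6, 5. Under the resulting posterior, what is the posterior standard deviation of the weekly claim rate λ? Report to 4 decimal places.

With a Gamma(shape α, rate β) prior, the Poisson likelihood is conjugate: the posterior is Gamma(α + ΣXᵢ, β + n).
Sum of counts S = 28 over n = 4 weeks.
Posterior: Gamma(α+S, β+n) = Gamma(14.8+28, 5.3+4) = Gamma(42.8, 9.3).
SD = √α/β = √42.8/9.3 = 0.7035.

0.7035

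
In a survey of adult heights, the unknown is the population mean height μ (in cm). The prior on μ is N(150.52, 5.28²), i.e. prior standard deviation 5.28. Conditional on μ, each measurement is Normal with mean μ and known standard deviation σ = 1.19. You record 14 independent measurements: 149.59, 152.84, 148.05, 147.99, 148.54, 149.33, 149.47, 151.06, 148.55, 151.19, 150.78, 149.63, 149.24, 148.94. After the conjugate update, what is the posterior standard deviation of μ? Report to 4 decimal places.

For Normal data with known variance σ², a Normal(μ₀, σ₀²) prior on μ is conjugate. Posterior precision = 1/σ₀² + n/σ²; posterior mean is the precision-weighted average of μ₀ and x̄.
σ₀² = 5.28² = 27.8784, σ² = 1.19² = 1.4161; σ² + n·σ₀² = 1.4161 + 14·27.8784 = 391.7137.
Posterior precision = 1/σ₀² + n/σ² = 1/27.8784 + 14/1.4161 = (σ² + n·σ₀²)/(σ₀²σ²) = 391.7137/(27.8784·1.4161); posterior variance σₙ² = σ₀²σ²/(σ² + n·σ₀²) = 27.8784·1.4161/391.7137 = 0.100784.
Posterior SD = √σₙ² = √(27.8784·1.4161/391.7137) = 0.3175.

0.3175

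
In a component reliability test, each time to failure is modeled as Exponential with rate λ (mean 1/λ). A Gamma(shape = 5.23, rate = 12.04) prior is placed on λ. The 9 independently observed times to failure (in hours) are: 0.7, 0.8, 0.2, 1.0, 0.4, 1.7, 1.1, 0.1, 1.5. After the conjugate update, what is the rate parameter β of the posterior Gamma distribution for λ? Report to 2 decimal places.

19.54

With a Gamma(shape α, rate β) prior on the exponential rate λ, the posterior after n observations with total T = Σxᵢ is Gamma(α+n, β+T).
Sum of observations T = 7.5 hours; n = 9.
Posterior: Gamma(5.23+9, 12.04+7.5) = Gamma(14.23, 19.54).
Posterior β = 19.54.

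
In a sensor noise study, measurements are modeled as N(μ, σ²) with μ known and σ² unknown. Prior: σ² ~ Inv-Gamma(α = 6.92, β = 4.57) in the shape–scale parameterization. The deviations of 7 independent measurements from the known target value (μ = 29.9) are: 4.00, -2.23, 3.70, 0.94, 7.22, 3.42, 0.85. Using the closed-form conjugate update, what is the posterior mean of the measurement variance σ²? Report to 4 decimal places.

With known mean μ and an Inverse-Gamma(α, β) prior on σ², the Normal likelihood is conjugate: posterior is Inv-Gamma(α + n/2, β + Σ(xᵢ−μ)²/2).
Σ(xᵢ−μ)² = (4.00)² + (-2.23)² + (3.70)² + (0.94)² + (7.22)² + (3.42)² + (0.85)² = 100.0938.
Posterior: Inv-Gamma(6.92 + 7/2, 4.57 + 100.0938/2) = Inv-Gamma(10.42, 54.61690).
E[σ²|data] = β/(α−1) = 54.61690/9.42 = 5.7980.

5.7980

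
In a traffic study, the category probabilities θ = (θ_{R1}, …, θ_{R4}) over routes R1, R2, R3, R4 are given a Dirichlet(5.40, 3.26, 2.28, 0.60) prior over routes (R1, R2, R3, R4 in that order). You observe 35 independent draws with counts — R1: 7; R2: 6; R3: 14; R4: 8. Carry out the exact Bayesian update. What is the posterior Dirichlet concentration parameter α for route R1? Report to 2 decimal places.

12.40

The Dirichlet prior is conjugate to the Multinomial likelihood: each posterior αⱼ = prior αⱼ + observed count nⱼ.
Posterior concentration: (12.40, 9.26, 16.28, 8.60), total = 46.54.
α_{R1} = 5.40 + 7 = 12.40.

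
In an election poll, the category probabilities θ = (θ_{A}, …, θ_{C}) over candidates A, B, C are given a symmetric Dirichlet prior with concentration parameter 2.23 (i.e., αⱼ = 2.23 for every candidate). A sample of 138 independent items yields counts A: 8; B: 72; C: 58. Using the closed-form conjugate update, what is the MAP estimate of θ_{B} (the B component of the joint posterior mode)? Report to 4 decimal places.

0.5168

The Dirichlet prior is conjugate to the Multinomial likelihood: each posterior αⱼ = prior αⱼ + observed count nⱼ.
Posterior concentration: (10.23, 74.23, 60.23), total = 144.69.
Joint mode component: (α_{B}−1)/(Σα−K) = 73.23/141.69 = 0.5168.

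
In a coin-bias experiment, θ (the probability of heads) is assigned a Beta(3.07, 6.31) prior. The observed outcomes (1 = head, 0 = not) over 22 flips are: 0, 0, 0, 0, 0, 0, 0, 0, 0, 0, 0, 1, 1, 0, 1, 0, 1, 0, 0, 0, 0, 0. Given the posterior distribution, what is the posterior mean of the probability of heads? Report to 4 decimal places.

0.2253

The Beta prior is conjugate to a Binomial/Bernoulli likelihood; the update adds successes to α and failures to β.
Posterior: Beta(α+k, β+n−k) = Beta(3.07+4, 6.31+18) = Beta(7.07, 24.31).
Posterior mean = α/(α+β) = 7.07/31.38 = 0.2253.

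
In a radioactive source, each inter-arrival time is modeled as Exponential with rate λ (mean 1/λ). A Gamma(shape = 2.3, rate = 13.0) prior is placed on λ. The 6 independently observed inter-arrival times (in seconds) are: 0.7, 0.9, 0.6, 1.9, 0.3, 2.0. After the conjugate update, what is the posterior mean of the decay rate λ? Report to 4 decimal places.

0.4278

With a Gamma(shape α, rate β) prior on the exponential rate λ, the posterior after n observations with total T = Σxᵢ is Gamma(α+n, β+T).
Sum of observations T = 6.4 seconds; n = 6.
Posterior: Gamma(2.3+6, 13.0+6.4) = Gamma(8.3, 19.4).
Posterior mean of λ = α/β = 8.3/19.4 = 0.4278.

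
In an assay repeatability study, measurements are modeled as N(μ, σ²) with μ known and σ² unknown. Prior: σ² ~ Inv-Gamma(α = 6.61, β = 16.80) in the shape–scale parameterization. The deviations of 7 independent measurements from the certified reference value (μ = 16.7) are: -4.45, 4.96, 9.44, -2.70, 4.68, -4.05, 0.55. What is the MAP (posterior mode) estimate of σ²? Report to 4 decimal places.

With known mean μ and an Inverse-Gamma(α, β) prior on σ², the Normal likelihood is conjugate: posterior is Inv-Gamma(α + n/2, β + Σ(xᵢ−μ)²/2).
Σ(xᵢ−μ)² = (-4.45)² + (4.96)² + (9.44)² + (-2.70)² + (4.68)² + (-4.05)² + (0.55)² = 179.4151.
Posterior: Inv-Gamma(6.61 + 7/2, 16.80 + 179.4151/2) = Inv-Gamma(10.11, 106.50755).
Mode = β/(α+1) = 106.50755/11.11 = 9.5866.

9.5866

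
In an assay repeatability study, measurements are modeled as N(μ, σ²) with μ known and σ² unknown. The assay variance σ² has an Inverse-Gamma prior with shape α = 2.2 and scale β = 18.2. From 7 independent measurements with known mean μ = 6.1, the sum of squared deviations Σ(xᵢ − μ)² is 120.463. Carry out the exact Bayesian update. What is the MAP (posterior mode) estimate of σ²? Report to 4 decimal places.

11.7062

With known mean μ and an Inverse-Gamma(α, β) prior on σ², the Normal likelihood is conjugate: posterior is Inv-Gamma(α + n/2, β + Σ(xᵢ−μ)²/2).
Posterior: Inv-Gamma(2.2 + 7/2, 18.2 + 120.463/2) = Inv-Gamma(5.70, 78.4315).
Mode = β/(α+1) = 78.4315/6.70 = 11.7062.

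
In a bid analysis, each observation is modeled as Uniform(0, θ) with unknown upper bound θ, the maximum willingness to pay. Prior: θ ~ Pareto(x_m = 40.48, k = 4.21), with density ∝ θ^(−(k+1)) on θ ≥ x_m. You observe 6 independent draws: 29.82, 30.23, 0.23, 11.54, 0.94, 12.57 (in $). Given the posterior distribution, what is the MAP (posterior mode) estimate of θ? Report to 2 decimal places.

40.48

A Pareto(scale x_m, shape k) prior on the upper bound θ of Uniform(0, θ) is conjugate: posterior is Pareto(max(x_m, max xᵢ), k + n).
Sample maximum = 30.23; prior scale x_m = 40.48 → posterior scale = max = 40.48.
Posterior shape = 4.21 + 6 = 10.21.
The Pareto density is decreasing on [x_m, ∞), so the mode is x_m = 40.48.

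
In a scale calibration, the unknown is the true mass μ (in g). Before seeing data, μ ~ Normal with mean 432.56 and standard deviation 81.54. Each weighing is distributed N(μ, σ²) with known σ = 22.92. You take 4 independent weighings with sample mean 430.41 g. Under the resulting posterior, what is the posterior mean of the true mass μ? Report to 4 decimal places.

430.4516

For Normal data with known variance σ², a Normal(μ₀, σ₀²) prior on μ is conjugate. Posterior precision = 1/σ₀² + n/σ²; posterior mean is the precision-weighted average of μ₀ and x̄.
n·x̄ = 4·430.41 = 1721.64.
σ₀² = 81.54² = 6648.7716, σ² = 22.92² = 525.3264; σ² + n·σ₀² = 525.3264 + 4·6648.7716 = 27120.4128.
Posterior mean = (μ₀/σ₀² + n·x̄/σ²)/(1/σ₀² + n/σ²) = (σ²·μ₀ + σ₀²·n·x̄)/(σ² + n·σ₀²) = (525.3264·432.56 + 6648.7716·1721.64)/27120.4128 = 11674026.325008/27120.4128 = 430.4516.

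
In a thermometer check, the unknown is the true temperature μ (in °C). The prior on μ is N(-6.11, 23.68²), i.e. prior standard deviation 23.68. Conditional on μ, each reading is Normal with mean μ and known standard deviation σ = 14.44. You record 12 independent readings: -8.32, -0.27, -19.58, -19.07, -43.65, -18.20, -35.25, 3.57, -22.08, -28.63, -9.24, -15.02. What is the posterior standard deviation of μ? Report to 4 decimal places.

For Normal data with known variance σ², a Normal(μ₀, σ₀²) prior on μ is conjugate. Posterior precision = 1/σ₀² + n/σ²; posterior mean is the precision-weighted average of μ₀ and x̄.
σ₀² = 23.68² = 560.7424, σ² = 14.44² = 208.5136; σ² + n·σ₀² = 208.5136 + 12·560.7424 = 6937.4224.
Posterior precision = 1/σ₀² + n/σ² = 1/560.7424 + 12/208.5136 = (σ² + n·σ₀²)/(σ₀²σ²) = 6937.4224/(560.7424·208.5136); posterior variance σₙ² = σ₀²σ²/(σ² + n·σ₀²) = 560.7424·208.5136/6937.4224 = 16.853870.
Posterior SD = √σₙ² = √(560.7424·208.5136/6937.4224) = 4.1053.

4.1053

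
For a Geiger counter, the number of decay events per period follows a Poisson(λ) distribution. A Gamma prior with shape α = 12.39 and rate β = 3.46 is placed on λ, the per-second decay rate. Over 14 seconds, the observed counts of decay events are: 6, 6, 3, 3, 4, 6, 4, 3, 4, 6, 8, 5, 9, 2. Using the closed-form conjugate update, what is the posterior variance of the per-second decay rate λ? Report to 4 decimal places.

0.2670

With a Gamma(shape α, rate β) prior, the Poisson likelihood is conjugate: the posterior is Gamma(α + ΣXᵢ, β + n).
Sum of counts S = 69 over n = 14 seconds.
Posterior: Gamma(α+S, β+n) = Gamma(12.39+69, 3.46+14) = Gamma(81.39, 17.46).
Var = α/β² = 81.39/17.46² = 0.2670.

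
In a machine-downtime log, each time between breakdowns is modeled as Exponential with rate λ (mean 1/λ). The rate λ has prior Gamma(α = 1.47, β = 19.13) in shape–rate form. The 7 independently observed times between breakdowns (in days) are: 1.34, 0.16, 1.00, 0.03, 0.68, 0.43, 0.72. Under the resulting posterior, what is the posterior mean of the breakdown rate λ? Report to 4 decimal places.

With a Gamma(shape α, rate β) prior on the exponential rate λ, the posterior after n observations with total T = Σxᵢ is Gamma(α+n, β+T).
Sum of observations T = 4.36 days; n = 7.
Posterior: Gamma(1.47+7, 19.13+4.36) = Gamma(8.47, 23.49).
Posterior mean of λ = α/β = 8.47/23.49 = 0.3606.

0.3606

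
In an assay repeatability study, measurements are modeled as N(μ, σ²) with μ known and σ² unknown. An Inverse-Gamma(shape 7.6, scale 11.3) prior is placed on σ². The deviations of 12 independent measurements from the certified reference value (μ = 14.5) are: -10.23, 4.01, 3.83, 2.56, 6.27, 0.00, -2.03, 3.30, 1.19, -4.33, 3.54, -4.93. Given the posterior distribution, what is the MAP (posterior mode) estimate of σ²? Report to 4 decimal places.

With known mean μ and an Inverse-Gamma(α, β) prior on σ², the Normal likelihood is conjugate: posterior is Inv-Gamma(α + n/2, β + Σ(xᵢ−μ)²/2).
Σ(xᵢ−μ)² = (-10.23)² + (4.01)² + (3.83)² + (2.56)² + (6.27)² + (0.00)² + (-2.03)² + (3.30)² + (1.19)² + (-4.33)² + (3.54)² + (-4.93)² = 253.2808.
Posterior: Inv-Gamma(7.6 + 12/2, 11.3 + 253.2808/2) = Inv-Gamma(13.60, 137.94040).
Mode = β/(α+1) = 137.94040/14.60 = 9.4480.

9.4480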